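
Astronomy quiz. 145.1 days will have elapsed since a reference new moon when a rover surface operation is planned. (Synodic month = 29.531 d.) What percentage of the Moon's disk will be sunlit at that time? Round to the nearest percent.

Reduce mod P: 145.1 − 4×29.531 = 26.98 d into the current lunation.
The Moon has covered 26.98/29.531 of its cycle, so θ ≈ 360° × 26.98/29.531 = 328.9°.
Illuminated fraction = (1 − cos 328.9°)/2 = (1 − 0.856)/2 ≈ 0.072, so 7%.

7%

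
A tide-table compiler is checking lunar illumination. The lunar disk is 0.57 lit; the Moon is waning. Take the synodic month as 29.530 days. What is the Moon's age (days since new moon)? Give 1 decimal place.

21.5 days

cos θ = 1 − 2f = -0.140, giving a principal value of 98.0°.
Since the Moon is past full (waning), take the reflex angle: θ = 360° − 98.0° = 262.0°.
Age = 29.530 × 262.0°/360° ≈ 21.49 days.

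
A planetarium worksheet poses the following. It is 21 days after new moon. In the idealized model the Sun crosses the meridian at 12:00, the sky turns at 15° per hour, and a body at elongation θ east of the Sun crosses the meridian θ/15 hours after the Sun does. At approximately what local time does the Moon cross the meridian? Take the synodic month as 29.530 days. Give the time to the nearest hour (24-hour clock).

05:00

Phase angle: θ = 360°·(21 d)/(29.530 d) = 256.0°.
Delay after the Sun = 256.0° / (15°/h) ≈ 17.07 h.
12:00 + 17.07 h ≈ 05:04 → 05:00 to the nearest hour.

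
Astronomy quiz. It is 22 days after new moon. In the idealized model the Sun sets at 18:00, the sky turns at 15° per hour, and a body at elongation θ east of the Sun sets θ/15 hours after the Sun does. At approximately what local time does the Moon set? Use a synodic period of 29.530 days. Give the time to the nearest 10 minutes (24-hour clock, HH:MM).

11:50

Phase angle: θ = 360°·(22 d)/(29.530 d) = 268.2°.
At 15° of sky rotation per hour, 268.2° corresponds to a 17.88 h lag.
18:00 + 17.880 h ≈ 11:53 → 11:50 to the nearest ten minutes.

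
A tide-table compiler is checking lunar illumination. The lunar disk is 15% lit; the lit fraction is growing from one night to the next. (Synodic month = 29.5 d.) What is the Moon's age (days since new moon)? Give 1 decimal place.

Invert f = (1 − cos θ)/2 to get cos θ = 1 − 2(0.15) = 0.700, hence θ₀ = arccos 0.700 = 45.6°.
The Moon is waxing (0°–180°), so θ = 45.6° directly.
That fraction of the synodic month is 45.6/360 × 29.5 d ≈ 3.73 d.

3.7 days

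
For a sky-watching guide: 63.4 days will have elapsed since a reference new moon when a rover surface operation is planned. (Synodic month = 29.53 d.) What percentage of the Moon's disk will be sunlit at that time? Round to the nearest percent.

63.4/29.53 = 2.147 lunations, so 2 complete cycles and 4.34 d into the next.
Elongation θ = 360° × 4.34/29.53 ≈ 52.9°.
With cos θ = 0.603, the lit fraction is (1 − 0.603)/2 ≈ 0.198, so 20%.

20%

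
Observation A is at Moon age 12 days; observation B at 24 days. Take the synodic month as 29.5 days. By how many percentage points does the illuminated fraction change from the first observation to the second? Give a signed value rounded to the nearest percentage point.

First observation: θ = 360°·12/29.5 = 146.4°, so f = 0.917.
Second observation: θ = 292.9°, f = 0.306.
Δf = 0.306 − 0.917 = -0.611, i.e. -61 pp.

-61 pp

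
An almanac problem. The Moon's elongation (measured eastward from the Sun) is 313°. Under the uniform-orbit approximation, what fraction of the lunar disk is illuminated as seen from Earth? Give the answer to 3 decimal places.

cos 313° = 0.682, so f = (1 − 0.682)/2 = 0.159.

0.159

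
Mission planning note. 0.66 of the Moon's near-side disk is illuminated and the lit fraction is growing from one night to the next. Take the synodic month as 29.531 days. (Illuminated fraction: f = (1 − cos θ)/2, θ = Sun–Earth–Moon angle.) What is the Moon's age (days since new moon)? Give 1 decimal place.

cos θ = 1 − 2f = -0.320, giving a principal value of 108.7°.
Before full moon the principal value applies: θ = 108.7°.
That fraction of the synodic month is 108.7/360 × 29.531 d ≈ 8.91 d.

8.9 days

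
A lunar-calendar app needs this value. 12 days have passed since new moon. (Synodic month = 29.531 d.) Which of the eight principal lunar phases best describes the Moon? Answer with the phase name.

θ ≈ 360° × 12/29.531 = 146°, which falls in the waxing gibbous sector.

waxing gibbous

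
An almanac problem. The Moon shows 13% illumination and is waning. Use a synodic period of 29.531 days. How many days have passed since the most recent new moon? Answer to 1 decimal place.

26.1 days

Invert f = (1 − cos θ)/2 to get cos θ = 1 − 2(0.13) = 0.740, hence θ₀ = arccos 0.740 = 42.3°.
Since the Moon is past full (waning), take the reflex angle: θ = 360° − 42.3° = 317.7°.
At 360°/29.531 d per day, 317.7° corresponds to 26.06 days.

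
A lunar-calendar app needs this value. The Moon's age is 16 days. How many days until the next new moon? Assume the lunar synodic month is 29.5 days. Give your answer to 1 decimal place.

13.5 days

The next new moon completes the synodic month: 29.5 − 16 = 13.500 days.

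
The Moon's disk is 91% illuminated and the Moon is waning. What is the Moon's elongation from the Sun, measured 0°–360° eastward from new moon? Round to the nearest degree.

215°

From f = (1 − cos θ)/2: cos θ = 1 − 2×0.91 = -0.820; arccos → 145.1°.
A waning Moon lies in 180°–360°, so θ = 360° − 145.1° = 214.9°.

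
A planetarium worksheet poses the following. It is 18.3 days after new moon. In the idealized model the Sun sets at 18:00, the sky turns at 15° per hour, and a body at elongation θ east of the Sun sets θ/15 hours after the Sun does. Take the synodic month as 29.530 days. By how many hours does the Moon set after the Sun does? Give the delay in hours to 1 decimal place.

Elongation θ = 360° × 18.3/29.530 ≈ 223.1°.
Delay after the Sun = 223.1° / (15°/h) ≈ 14.87 h.
So the Moon sets 14.87 h after the Sun.

14.9 h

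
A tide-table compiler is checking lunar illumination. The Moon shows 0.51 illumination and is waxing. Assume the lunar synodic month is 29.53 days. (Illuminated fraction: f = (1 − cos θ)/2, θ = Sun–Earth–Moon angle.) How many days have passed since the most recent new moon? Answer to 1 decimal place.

7.5 days

cos θ = 1 − 2f = -0.020, giving a principal value of 91.1°.
Before full moon the principal value applies: θ = 91.1°.
At 360°/29.53 d per day, 91.1° corresponds to 7.48 days.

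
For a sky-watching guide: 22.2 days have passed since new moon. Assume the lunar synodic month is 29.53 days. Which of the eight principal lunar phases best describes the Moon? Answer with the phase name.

θ ≈ 360° × 22.2/29.53 = 271°, which falls in the last quarter sector.

last quarter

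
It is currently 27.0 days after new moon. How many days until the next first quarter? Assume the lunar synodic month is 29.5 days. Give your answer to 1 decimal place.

9.9 days

First quarter occurs at elongation 90°, i.e. at age 29.5 × 90/360 = 7.375 d.
This lunation's first quarter (7.375 d) has passed, so add one period: 36.875 − 27.0 = 9.875 days.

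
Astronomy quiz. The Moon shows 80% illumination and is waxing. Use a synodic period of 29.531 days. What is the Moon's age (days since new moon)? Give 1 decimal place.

cos θ = 1 − 2f = -0.600, giving a principal value of 126.9°.
Waxing ⇒ before full, so θ = 126.9°.
At 360°/29.531 d per day, 126.9° corresponds to 10.41 days.

10.4 days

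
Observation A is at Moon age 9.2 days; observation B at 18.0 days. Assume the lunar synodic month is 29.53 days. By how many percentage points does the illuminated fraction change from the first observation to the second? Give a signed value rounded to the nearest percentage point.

+20 percentage points

θ₁ = 360° × 9.2/29.53 = 112.2°, f₁ = (1 − cos θ₁)/2 = 0.689.
θ₂ = 360° × 18.0/29.53 = 219.4°, f₂ = (1 − cos θ₂)/2 = 0.886.
Change = f₂ − f₁ = +0.198 → +20 percentage points.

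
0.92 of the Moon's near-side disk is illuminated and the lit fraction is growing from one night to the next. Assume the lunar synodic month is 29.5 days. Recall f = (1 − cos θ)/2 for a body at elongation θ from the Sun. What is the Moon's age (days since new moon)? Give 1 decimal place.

12.1 days

cos θ = 1 − 2f = -0.840, giving a principal value of 147.1°.
Before full moon the principal value applies: θ = 147.1°.
That fraction of the synodic month is 147.1/360 × 29.5 d ≈ 12.06 d.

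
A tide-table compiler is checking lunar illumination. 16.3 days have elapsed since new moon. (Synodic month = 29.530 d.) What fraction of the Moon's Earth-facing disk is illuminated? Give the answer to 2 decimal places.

Phase angle: θ = 360°·(16.3 d)/(29.530 d) = 198.7°.
Illuminated fraction = (1 − cos 198.7°)/2 = (1 − (-0.947))/2 ≈ 0.974.

0.97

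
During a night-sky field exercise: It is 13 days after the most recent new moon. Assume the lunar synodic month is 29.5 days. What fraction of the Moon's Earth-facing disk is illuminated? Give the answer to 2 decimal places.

Phase angle: θ = 360°·(13 d)/(29.5 d) = 158.6°.
cos 158.6° = (-0.931), so f = (1 − (-0.931))/2 = 0.966.

0.97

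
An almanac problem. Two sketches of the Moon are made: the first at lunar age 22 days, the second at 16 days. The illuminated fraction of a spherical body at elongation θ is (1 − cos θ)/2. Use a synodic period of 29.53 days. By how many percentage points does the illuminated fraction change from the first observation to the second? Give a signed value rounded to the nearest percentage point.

First observation: θ = 360°·22/29.53 = 268.2°, so f = 0.516.
Second observation: θ = 195.1°, f = 0.983.
Δf = 0.983 − 0.516 = +0.467, i.e. +47 pp.

+47 pp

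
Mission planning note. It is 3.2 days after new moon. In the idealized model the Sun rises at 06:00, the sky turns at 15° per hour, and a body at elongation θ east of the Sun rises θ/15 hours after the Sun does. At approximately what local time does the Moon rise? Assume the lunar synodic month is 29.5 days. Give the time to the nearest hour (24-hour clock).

09:00

Phase angle: θ = 360°·(3.2 d)/(29.5 d) = 39.1°.
Delay after the Sun = 39.1° / (15°/h) ≈ 2.60 h.
06:00 + 2.60 h ≈ 08:36 → 09:00 to the nearest hour.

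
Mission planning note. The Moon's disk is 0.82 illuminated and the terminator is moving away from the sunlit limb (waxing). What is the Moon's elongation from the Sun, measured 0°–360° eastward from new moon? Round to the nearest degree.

Invert f = (1 − cos θ)/2 to get cos θ = 1 − 2(0.82) = -0.640, hence θ₀ = arccos -0.640 = 129.8°.
Before full moon the principal value applies: θ = 129.8°.

130°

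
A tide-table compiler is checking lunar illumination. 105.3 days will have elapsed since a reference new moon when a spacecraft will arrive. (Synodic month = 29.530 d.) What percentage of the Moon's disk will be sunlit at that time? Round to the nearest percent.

96%

105.3/29.530 = 3.566 lunations, so 3 complete cycles and 16.71 d into the next.
Phase angle: θ = 360°·(16.71 d)/(29.530 d) = 203.7°.
cos 203.7° = (-0.916), so f = (1 − (-0.916))/2 = 0.958, so 96%.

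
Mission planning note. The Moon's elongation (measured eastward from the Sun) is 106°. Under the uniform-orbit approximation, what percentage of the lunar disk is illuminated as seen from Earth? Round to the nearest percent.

cos 106° = (-0.276), so f = (1 − (-0.276))/2 = 0.638, i.e. 64%.

64%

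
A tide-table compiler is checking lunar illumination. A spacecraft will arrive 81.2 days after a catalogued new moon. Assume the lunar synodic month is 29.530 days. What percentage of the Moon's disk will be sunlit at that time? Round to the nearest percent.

81.2 d spans 2 complete synodic months (2 × 29.530 = 59.06 d) plus 22.14 d.
Elongation θ = 360° × 22.14/29.530 ≈ 269.9°.
cos 269.9° = (-0.002), so f = (1 − (-0.002))/2 = 0.501, so 50%.

50%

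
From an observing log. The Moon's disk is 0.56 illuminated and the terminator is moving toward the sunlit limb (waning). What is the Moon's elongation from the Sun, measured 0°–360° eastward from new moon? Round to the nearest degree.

From f = (1 − cos θ)/2: cos θ = 1 − 2×0.56 = -0.120; arccos → 96.9°.
A waning Moon lies in 180°–360°, so θ = 360° − 96.9° = 263.1°.

263°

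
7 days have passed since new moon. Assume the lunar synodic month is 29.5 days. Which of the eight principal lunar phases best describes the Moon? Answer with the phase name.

first quarter

At 7/29.5 of the cycle, θ ≈ 85° — the first quarter range.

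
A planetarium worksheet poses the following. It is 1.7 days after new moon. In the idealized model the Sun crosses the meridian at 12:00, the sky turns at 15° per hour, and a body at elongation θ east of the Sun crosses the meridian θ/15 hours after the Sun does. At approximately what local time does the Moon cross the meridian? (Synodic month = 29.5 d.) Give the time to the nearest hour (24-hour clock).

13:00

Elongation θ = 360° × 1.7/29.5 ≈ 20.7°.
Delay after the Sun = 20.7° / (15°/h) ≈ 1.38 h.
12:00 + 1.38 h ≈ 13:23 → 13:00 to the nearest hour.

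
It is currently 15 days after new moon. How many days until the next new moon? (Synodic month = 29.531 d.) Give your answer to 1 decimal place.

One full lunation from the last new moon is 29.531 d; remaining = 29.531 − 15 = 14.531 d.

14.5 days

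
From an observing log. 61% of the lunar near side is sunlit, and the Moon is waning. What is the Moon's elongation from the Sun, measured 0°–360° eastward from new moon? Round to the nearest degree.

257°

From f = (1 − cos θ)/2: cos θ = 1 − 2×0.61 = -0.220; arccos → 102.7°.
A waning Moon lies in 180°–360°, so θ = 360° − 102.7° = 257.3°.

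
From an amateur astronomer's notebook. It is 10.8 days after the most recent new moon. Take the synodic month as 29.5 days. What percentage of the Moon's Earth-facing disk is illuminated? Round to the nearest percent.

Elongation θ = 360° × 10.8/29.5 ≈ 131.8°.
With cos θ = (-0.666), the lit fraction is (1 − (-0.666))/2 ≈ 0.833, so 83%.

83%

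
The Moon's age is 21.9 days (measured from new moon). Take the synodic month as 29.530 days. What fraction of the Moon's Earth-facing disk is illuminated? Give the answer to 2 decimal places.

0.53

Phase angle: θ = 360°·(21.9 d)/(29.530 d) = 267.0°.
Illuminated fraction = (1 − cos 267.0°)/2 = (1 − (-0.053))/2 ≈ 0.526.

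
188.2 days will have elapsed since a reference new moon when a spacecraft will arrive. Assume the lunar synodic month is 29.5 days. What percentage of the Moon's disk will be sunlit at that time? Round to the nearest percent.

188.2/29.5 = 6.380 lunations, so 6 complete cycles and 11.20 d into the next.
The Moon has covered 11.20/29.5 of its cycle, so θ ≈ 360° × 11.20/29.5 = 136.7°.
cos 136.7° = (-0.728), so f = (1 − (-0.728))/2 = 0.864, so 86%.

86%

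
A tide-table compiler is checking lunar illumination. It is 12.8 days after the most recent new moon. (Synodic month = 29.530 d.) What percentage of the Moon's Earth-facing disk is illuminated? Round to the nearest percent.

96%

Elongation θ = 360° × 12.8/29.530 ≈ 156.0°.
With cos θ = (-0.914), the lit fraction is (1 − (-0.914))/2 ≈ 0.957, so 96%.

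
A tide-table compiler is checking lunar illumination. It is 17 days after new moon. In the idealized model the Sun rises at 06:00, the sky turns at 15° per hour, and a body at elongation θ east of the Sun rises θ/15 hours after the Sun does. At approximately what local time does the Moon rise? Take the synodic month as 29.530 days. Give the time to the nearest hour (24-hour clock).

The Moon has covered 17/29.530 of its cycle, so θ ≈ 360° × 17/29.530 = 207.2°.
Delay after the Sun = 207.2° / (15°/h) ≈ 13.82 h.
06:00 + 13.82 h ≈ 19:49 → 20:00 to the nearest hour.

20:00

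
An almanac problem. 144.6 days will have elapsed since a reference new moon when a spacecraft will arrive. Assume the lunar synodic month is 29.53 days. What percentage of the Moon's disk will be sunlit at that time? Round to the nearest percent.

144.6 d spans 4 complete synodic months (4 × 29.53 = 118.12 d) plus 26.48 d.
The Moon has covered 26.48/29.53 of its cycle, so θ ≈ 360° × 26.48/29.53 = 322.8°.
cos 322.8° = 0.797, so f = (1 − 0.797)/2 = 0.102, so 10%.

10%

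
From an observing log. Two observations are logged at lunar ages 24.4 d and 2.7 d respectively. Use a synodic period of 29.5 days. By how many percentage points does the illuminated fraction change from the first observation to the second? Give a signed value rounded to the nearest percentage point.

-19 percentage points

First observation: θ = 360°·24.4/29.5 = 297.8°, so f = 0.267.
Second observation: θ = 32.9°, f = 0.080.
Δf = 0.080 − 0.267 = -0.187, i.e. -19 pp.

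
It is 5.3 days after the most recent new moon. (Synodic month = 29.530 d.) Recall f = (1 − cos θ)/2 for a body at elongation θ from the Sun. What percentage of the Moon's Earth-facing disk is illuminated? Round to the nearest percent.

The Moon has covered 5.3/29.530 of its cycle, so θ ≈ 360° × 5.3/29.530 = 64.6°.
cos 64.6° = 0.429, so f = (1 − 0.429)/2 = 0.286, so 29%.

29%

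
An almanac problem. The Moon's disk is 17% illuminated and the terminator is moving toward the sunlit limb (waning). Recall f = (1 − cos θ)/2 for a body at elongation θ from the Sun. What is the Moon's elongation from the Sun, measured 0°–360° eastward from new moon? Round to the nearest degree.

cos θ = 1 − 2f = 0.660, giving a principal value of 48.7°.
Since the Moon is past full (waning), take the reflex angle: θ = 360° − 48.7° = 311.3°.

311°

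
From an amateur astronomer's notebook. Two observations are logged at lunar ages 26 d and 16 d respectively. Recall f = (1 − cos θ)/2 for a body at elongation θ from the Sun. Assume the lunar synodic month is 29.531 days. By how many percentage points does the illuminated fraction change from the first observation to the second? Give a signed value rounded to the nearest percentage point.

+85 pp

θ₁ = 360° × 26/29.531 = 317.0°, f₁ = (1 − cos θ₁)/2 = 0.135.
θ₂ = 360° × 16/29.531 = 195.0°, f₂ = (1 − cos θ₂)/2 = 0.983.
Change = f₂ − f₁ = +0.848 → +85 percentage points.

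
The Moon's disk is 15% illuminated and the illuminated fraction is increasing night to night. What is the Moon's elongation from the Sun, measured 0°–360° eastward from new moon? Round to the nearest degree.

Invert f = (1 − cos θ)/2 to get cos θ = 1 − 2(0.15) = 0.700, hence θ₀ = arccos 0.700 = 45.6°.
Before full moon the principal value applies: θ = 45.6°.

46°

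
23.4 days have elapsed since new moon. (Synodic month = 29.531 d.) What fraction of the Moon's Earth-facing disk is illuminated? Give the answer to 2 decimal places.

0.37

Elongation θ = 360° × 23.4/29.531 ≈ 285.3°.
Illuminated fraction = (1 − cos 285.3°)/2 = (1 − 0.263)/2 ≈ 0.368.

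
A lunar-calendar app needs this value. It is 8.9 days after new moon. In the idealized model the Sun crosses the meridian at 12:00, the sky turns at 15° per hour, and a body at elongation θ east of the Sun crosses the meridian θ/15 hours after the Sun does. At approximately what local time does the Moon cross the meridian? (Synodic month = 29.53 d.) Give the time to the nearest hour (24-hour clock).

Elongation θ = 360° × 8.9/29.53 ≈ 108.5°.
The Moon trails the Sun by θ/15 = 108.5/15 ≈ 7.23 hours.
12:00 + 7.23 h ≈ 19:14 → 19:00 to the nearest hour.

19:00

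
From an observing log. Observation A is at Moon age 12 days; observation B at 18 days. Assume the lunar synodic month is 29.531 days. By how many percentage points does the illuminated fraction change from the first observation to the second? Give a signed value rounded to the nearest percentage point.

-3 percentage points

First observation: θ = 360°·12/29.531 = 146.3°, so f = 0.916.
Second observation: θ = 219.4°, f = 0.886.
Δf = 0.886 − 0.916 = -0.030, i.e. -3 pp.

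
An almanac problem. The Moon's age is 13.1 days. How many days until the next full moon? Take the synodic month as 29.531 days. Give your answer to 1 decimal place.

Full moon is 0.5 of the way through the cycle: age 0.5 × 29.531 = 14.765 d.
So 1.665 days remain (14.765 − 13.1).

1.7 days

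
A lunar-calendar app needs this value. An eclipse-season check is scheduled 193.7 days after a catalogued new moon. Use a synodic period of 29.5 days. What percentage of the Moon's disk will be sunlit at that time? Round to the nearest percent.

193.7/29.5 = 6.566 lunations, so 6 complete cycles and 16.70 d into the next.
Elongation θ = 360° × 16.70/29.5 ≈ 203.8°.
With cos θ = (-0.915), the lit fraction is (1 − (-0.915))/2 ≈ 0.957, so 96%.

96%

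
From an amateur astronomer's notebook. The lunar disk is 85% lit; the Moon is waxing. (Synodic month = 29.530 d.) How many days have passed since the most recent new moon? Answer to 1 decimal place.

11.0 days

cos θ = 1 − 2f = -0.700, giving a principal value of 134.4°.
Waxing ⇒ before full, so θ = 134.4°.
That fraction of the synodic month is 134.4/360 × 29.530 d ≈ 11.03 d.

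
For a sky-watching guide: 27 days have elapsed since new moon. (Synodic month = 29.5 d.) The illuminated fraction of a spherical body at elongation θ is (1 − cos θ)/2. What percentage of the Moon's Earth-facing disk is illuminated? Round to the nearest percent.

7%

The Moon has covered 27/29.5 of its cycle, so θ ≈ 360° × 27/29.5 = 329.5°.
With cos θ = 0.862, the lit fraction is (1 − 0.862)/2 ≈ 0.069, so 7%.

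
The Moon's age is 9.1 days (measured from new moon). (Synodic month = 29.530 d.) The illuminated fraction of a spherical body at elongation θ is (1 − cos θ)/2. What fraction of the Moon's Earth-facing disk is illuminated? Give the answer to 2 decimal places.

0.68

The Moon has covered 9.1/29.530 of its cycle, so θ ≈ 360° × 9.1/29.530 = 110.9°.
cos 110.9° = (-0.357), so f = (1 − (-0.357))/2 = 0.679.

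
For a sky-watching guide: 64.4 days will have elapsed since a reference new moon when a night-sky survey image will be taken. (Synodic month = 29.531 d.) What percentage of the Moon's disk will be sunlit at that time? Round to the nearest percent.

64.4/29.531 = 2.181 lunations, so 2 complete cycles and 5.34 d into the next.
The Moon has covered 5.34/29.531 of its cycle, so θ ≈ 360° × 5.34/29.531 = 65.1°.
Illuminated fraction = (1 − cos 65.1°)/2 = (1 − 0.421)/2 ≈ 0.289, so 29%.

29%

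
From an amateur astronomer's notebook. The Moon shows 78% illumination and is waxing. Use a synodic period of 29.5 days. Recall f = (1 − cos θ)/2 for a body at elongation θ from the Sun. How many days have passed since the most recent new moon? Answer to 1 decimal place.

10.2 days

From f = (1 − cos θ)/2: cos θ = 1 − 2×0.78 = -0.560; arccos → 124.1°.
Before full moon the principal value applies: θ = 124.1°.
Age = 29.5 × 124.1°/360° ≈ 10.17 days.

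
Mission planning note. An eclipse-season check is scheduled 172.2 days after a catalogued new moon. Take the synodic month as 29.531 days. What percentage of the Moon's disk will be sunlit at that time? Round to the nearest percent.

172.2/29.531 = 5.831 lunations, so 5 complete cycles and 24.54 d into the next.
Phase angle: θ = 360°·(24.54 d)/(29.531 d) = 299.2°.
Illuminated fraction = (1 − cos 299.2°)/2 = (1 − 0.488)/2 ≈ 0.256, so 26%.

26%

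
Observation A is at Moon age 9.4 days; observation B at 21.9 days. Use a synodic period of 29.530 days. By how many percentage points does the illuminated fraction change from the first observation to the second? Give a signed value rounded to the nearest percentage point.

First observation: θ = 360°·9.4/29.530 = 114.6°, so f = 0.708.
Second observation: θ = 267.0°, f = 0.526.
Δf = 0.526 − 0.708 = -0.182, i.e. -18 pp.

-18 percentage points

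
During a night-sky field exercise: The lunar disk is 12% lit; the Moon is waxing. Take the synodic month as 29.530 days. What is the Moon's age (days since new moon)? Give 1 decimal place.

3.3 days

cos θ = 1 − 2f = 0.760, giving a principal value of 40.5°.
Waxing ⇒ before full, so θ = 40.5°.
At 360°/29.530 d per day, 40.5° corresponds to 3.33 days.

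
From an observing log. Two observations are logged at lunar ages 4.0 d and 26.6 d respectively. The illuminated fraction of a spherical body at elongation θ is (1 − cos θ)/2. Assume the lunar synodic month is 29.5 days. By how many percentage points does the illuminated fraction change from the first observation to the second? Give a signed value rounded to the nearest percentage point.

-8 pp

θ₁ = 360° × 4.0/29.5 = 48.8°, f₁ = (1 − cos θ₁)/2 = 0.171.
θ₂ = 360° × 26.6/29.5 = 324.6°, f₂ = (1 − cos θ₂)/2 = 0.092.
Change = f₂ − f₁ = -0.078 → -8 percentage points.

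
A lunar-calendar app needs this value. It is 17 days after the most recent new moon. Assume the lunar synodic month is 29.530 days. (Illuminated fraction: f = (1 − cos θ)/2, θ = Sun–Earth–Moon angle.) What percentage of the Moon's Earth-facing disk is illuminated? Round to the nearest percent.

Elongation θ = 360° × 17/29.530 ≈ 207.2°.
Illuminated fraction = (1 − cos 207.2°)/2 = (1 − (-0.889))/2 ≈ 0.945, so 94%.

94%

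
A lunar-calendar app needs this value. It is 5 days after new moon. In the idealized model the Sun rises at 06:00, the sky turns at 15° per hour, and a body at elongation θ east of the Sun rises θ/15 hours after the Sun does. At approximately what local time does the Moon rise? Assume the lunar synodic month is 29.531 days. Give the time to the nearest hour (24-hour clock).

Phase angle: θ = 360°·(5 d)/(29.531 d) = 61.0°.
Delay after the Sun = 61.0° / (15°/h) ≈ 4.06 h.
06:00 + 4.06 h ≈ 10:04 → 10:00 to the nearest hour.

10:00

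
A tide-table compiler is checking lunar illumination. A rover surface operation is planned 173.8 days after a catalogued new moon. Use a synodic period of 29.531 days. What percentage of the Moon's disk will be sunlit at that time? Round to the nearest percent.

Reduce mod P: 173.8 − 5×29.531 = 26.15 d into the current lunation.
Elongation θ = 360° × 26.15/29.531 ≈ 318.7°.
cos 318.7° = 0.752, so f = (1 − 0.752)/2 = 0.124, so 12%.

12%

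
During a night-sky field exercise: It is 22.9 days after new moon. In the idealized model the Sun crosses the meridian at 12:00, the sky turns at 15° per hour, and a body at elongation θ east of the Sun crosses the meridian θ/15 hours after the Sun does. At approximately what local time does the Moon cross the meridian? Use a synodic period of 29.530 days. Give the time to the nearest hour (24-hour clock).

07:00

The Moon has covered 22.9/29.530 of its cycle, so θ ≈ 360° × 22.9/29.530 = 279.2°.
Delay after the Sun = 279.2° / (15°/h) ≈ 18.61 h.
12:00 + 18.61 h ≈ 06:37 → 07:00 to the nearest hour.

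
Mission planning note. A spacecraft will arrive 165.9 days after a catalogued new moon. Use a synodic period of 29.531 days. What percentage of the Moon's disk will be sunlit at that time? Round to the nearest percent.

165.9 d spans 5 complete synodic months (5 × 29.531 = 147.66 d) plus 18.25 d.
Elongation θ = 360° × 18.25/29.531 ≈ 222.4°.
Illuminated fraction = (1 − cos 222.4°)/2 = (1 − (-0.738))/2 ≈ 0.869, so 87%.

87%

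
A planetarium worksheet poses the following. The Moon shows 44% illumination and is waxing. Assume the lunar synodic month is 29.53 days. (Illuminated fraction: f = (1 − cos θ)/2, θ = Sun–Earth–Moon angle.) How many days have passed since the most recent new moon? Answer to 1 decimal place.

6.8 days

From f = (1 − cos θ)/2: cos θ = 1 − 2×0.44 = 0.120; arccos → 83.1°.
The Moon is waxing (0°–180°), so θ = 83.1° directly.
That fraction of the synodic month is 83.1/360 × 29.53 d ≈ 6.82 d.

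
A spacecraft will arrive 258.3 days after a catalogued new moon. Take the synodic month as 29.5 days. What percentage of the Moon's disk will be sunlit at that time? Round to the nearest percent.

48%

258.3 d spans 8 complete synodic months (8 × 29.5 = 236.00 d) plus 22.30 d.
Elongation θ = 360° × 22.30/29.5 ≈ 272.1°.
cos 272.1° = 0.037, so f = (1 − 0.037)/2 = 0.481, so 48%.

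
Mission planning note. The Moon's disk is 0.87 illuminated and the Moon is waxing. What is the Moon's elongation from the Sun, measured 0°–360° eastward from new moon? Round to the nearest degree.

From f = (1 − cos θ)/2: cos θ = 1 − 2×0.87 = -0.740; arccos → 137.7°.
Before full moon the principal value applies: θ = 137.7°.

138°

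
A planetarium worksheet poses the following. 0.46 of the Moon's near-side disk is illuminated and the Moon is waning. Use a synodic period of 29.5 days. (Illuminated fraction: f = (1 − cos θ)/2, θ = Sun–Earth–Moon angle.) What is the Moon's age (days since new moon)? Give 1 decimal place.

22.5 days

cos θ = 1 − 2f = 0.080, giving a principal value of 85.4°.
A waning Moon lies in 180°–360°, so θ = 360° − 85.4° = 274.6°.
That fraction of the synodic month is 274.6/360 × 29.5 d ≈ 22.50 d.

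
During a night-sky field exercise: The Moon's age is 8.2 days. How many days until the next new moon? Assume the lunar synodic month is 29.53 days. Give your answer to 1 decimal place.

21.3 days

One full lunation from the last new moon is 29.53 d; remaining = 29.53 − 8.2 = 21.330 d.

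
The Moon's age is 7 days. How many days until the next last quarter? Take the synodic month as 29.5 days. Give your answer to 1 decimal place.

15.1 days

Last quarter is 0.75 of the way through the cycle: age 0.75 × 29.5 = 22.125 d.
That is 22.125 − 7 = 15.125 days ahead.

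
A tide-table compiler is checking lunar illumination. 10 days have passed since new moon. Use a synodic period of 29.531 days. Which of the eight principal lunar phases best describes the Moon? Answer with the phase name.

At 10/29.531 of the cycle, θ ≈ 122° — the waxing gibbous range.

waxing gibbous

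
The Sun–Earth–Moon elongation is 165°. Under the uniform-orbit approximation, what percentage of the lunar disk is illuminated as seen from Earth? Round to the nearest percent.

cos 165° = (-0.966), so f = (1 − (-0.966))/2 = 0.983, i.e. 98%.

98%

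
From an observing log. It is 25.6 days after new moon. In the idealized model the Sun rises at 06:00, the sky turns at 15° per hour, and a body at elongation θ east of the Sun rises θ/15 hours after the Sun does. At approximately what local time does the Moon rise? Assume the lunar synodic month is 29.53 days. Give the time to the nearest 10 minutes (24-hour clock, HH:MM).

Phase angle: θ = 360°·(25.6 d)/(29.53 d) = 312.1°.
Delay after the Sun = 312.1° / (15°/h) ≈ 20.81 h.
06:00 + 20.806 h ≈ 02:48 → 02:50 to the nearest ten minutes.

02:50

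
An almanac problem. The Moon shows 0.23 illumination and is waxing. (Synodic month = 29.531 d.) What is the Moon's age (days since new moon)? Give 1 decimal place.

Invert f = (1 − cos θ)/2 to get cos θ = 1 − 2(0.23) = 0.540, hence θ₀ = arccos 0.540 = 57.3°.
Waxing ⇒ before full, so θ = 57.3°.
Age = 29.531 × 57.3°/360° ≈ 4.70 days.

4.7 days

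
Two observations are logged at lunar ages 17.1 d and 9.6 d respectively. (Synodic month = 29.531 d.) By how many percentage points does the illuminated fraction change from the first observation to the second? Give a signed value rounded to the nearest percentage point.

-21 pp

θ₁ = 360° × 17.1/29.531 = 208.5°, f₁ = (1 − cos θ₁)/2 = 0.940.
θ₂ = 360° × 9.6/29.531 = 117.0°, f₂ = (1 − cos θ₂)/2 = 0.727.
Change = f₂ − f₁ = -0.212 → -21 percentage points.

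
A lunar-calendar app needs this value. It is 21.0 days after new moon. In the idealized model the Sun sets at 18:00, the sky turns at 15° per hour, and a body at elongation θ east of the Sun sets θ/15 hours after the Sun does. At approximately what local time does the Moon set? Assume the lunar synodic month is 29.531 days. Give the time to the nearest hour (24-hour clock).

Phase angle: θ = 360°·(21.0 d)/(29.531 d) = 256.0°.
The Moon trails the Sun by θ/15 = 256.0/15 ≈ 17.07 hours.
18:00 + 17.07 h ≈ 11:04 → 11:00 to the nearest hour.

11:00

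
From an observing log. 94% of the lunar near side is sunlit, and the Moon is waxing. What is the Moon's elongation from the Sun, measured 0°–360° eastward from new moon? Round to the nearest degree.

cos θ = 1 − 2f = -0.880, giving a principal value of 151.6°.
Waxing ⇒ before full, so θ = 151.6°.

152°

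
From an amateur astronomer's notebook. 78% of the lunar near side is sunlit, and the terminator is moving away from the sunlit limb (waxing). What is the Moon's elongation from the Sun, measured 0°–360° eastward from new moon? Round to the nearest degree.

124°

cos θ = 1 − 2f = -0.560, giving a principal value of 124.1°.
Waxing ⇒ before full, so θ = 124.1°.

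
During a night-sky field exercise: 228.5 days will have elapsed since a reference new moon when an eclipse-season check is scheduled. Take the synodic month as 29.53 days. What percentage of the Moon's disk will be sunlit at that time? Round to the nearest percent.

54%

228.5/29.53 = 7.738 lunations, so 7 complete cycles and 21.79 d into the next.
The Moon has covered 21.79/29.53 of its cycle, so θ ≈ 360° × 21.79/29.53 = 265.6°.
Illuminated fraction = (1 − cos 265.6°)/2 = (1 − (-0.076))/2 ≈ 0.538, so 54%.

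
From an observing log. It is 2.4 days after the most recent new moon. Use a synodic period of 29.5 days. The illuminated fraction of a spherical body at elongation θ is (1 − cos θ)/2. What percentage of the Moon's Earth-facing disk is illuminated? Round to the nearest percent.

Phase angle: θ = 360°·(2.4 d)/(29.5 d) = 29.3°.
With cos θ = 0.872, the lit fraction is (1 − 0.872)/2 ≈ 0.064, so 6%.

6%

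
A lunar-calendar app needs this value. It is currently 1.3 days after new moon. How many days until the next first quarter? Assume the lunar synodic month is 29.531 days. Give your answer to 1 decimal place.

6.1 days

First quarter occurs at elongation 90°, i.e. at age 29.531 × 90/360 = 7.383 d.
That is 7.383 − 1.3 = 6.083 days ahead.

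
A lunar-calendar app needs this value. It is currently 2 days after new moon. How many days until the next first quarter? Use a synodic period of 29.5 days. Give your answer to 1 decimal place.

5.4 days

First quarter is 0.25 of the way through the cycle: age 0.25 × 29.5 = 7.375 d.
So 5.375 days remain (7.375 − 2).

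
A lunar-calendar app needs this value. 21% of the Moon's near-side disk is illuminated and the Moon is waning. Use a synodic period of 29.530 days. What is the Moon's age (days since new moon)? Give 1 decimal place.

From f = (1 − cos θ)/2: cos θ = 1 − 2×0.21 = 0.580; arccos → 54.5°.
Waning ⇒ past full, so θ = 360° − 54.5° = 305.5°.
At 360°/29.530 d per day, 305.5° corresponds to 25.06 days.

25.1 days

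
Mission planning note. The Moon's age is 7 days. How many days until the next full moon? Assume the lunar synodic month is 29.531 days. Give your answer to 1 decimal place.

7.8 days

Full moon is 0.5 of the way through the cycle: age 0.5 × 29.531 = 14.765 d.
That is 14.765 − 7 = 7.765 days ahead.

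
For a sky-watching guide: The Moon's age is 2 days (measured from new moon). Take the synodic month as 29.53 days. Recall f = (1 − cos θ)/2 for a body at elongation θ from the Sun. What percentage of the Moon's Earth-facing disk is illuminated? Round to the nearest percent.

Elongation θ = 360° × 2/29.53 ≈ 24.4°.
cos 24.4° = 0.911, so f = (1 − 0.911)/2 = 0.045, so 4%.

4%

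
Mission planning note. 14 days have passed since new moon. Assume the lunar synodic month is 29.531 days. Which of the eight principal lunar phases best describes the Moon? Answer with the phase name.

full moon

θ ≈ 360° × 14/29.531 = 171°, which falls in the full moon sector.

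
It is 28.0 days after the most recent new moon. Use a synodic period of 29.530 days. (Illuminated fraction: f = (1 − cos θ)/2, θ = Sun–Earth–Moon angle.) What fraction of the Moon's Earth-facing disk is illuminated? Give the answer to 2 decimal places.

The Moon has covered 28.0/29.530 of its cycle, so θ ≈ 360° × 28.0/29.530 = 341.3°.
Illuminated fraction = (1 − cos 341.3°)/2 = (1 − 0.947)/2 ≈ 0.026.

0.03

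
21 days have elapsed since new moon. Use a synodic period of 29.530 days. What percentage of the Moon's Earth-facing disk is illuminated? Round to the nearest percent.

The Moon has covered 21/29.530 of its cycle, so θ ≈ 360° × 21/29.530 = 256.0°.
With cos θ = (-0.242), the lit fraction is (1 − (-0.242))/2 ≈ 0.621, so 62%.

62%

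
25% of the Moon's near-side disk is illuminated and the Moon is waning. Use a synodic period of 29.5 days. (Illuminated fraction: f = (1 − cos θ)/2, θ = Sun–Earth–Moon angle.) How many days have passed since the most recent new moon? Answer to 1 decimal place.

From f = (1 − cos θ)/2: cos θ = 1 − 2×0.25 = 0.500; arccos → 60.0°.
Since the Moon is past full (waning), take the reflex angle: θ = 360° − 60.0° = 300.0°.
Age = 29.5 × 300.0°/360° ≈ 24.58 days.

24.6 days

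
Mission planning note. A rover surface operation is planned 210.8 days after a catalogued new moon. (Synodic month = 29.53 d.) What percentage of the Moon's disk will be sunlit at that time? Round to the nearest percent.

18%

Reduce mod P: 210.8 − 7×29.53 = 4.09 d into the current lunation.
Elongation θ = 360° × 4.09/29.53 ≈ 49.9°.
With cos θ = 0.645, the lit fraction is (1 − 0.645)/2 ≈ 0.178, so 18%.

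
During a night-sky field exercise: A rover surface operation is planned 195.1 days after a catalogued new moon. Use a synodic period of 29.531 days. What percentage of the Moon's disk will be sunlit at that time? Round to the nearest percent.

Reduce mod P: 195.1 − 6×29.531 = 17.91 d into the current lunation.
The Moon has covered 17.91/29.531 of its cycle, so θ ≈ 360° × 17.91/29.531 = 218.4°.
Illuminated fraction = (1 − cos 218.4°)/2 = (1 − (-0.784))/2 ≈ 0.892, so 89%.

89%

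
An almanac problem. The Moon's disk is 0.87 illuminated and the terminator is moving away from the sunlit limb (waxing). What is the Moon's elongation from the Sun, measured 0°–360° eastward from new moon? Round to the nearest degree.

138°

Invert f = (1 − cos θ)/2 to get cos θ = 1 − 2(0.87) = -0.740, hence θ₀ = arccos -0.740 = 137.7°.
Waxing ⇒ before full, so θ = 137.7°.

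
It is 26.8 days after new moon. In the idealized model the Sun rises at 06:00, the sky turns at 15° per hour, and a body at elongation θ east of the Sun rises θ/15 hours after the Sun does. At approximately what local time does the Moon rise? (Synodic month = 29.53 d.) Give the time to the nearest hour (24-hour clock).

04:00

The Moon has covered 26.8/29.53 of its cycle, so θ ≈ 360° × 26.8/29.53 = 326.7°.
At 15° of sky rotation per hour, 326.7° corresponds to a 21.78 h lag.
06:00 + 21.78 h ≈ 03:47 → 04:00 to the nearest hour.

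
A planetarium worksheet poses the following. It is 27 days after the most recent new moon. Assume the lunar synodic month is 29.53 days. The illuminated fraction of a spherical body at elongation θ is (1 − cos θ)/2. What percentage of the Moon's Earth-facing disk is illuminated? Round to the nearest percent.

Elongation θ = 360° × 27/29.53 ≈ 329.2°.
With cos θ = 0.859, the lit fraction is (1 − 0.859)/2 ≈ 0.071, so 7%.

7%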